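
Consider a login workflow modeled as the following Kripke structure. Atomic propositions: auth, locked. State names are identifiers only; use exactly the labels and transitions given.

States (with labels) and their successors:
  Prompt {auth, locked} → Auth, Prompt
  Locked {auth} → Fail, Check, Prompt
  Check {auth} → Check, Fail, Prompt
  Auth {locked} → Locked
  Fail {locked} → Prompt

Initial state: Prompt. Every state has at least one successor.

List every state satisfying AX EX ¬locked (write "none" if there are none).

{Auth}

States satisfying EX ¬locked: {Locked, Check, Auth}.
States satisfying AX EX ¬locked: {Auth}.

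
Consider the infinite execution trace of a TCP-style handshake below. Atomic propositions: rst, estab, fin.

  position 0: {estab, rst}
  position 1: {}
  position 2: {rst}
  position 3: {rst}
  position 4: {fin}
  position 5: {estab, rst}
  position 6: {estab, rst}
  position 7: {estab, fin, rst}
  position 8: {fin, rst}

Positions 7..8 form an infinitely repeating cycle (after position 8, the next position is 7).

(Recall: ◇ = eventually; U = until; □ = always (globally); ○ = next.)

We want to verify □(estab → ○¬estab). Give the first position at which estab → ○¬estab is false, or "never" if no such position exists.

5

Check estab → ○¬estab at each position in order: 0 ✓, 1 ✓, 2 ✓, 3 ✓, 4 ✓.
At position 5 the labels are {estab, rst} and the next position 6 has {estab, rst}, so estab → ○¬estab is false there. This is the first violation.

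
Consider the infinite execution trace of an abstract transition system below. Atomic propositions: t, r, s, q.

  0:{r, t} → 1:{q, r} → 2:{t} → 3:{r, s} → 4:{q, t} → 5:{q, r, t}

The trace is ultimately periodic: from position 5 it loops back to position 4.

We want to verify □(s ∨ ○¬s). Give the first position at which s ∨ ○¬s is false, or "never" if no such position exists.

2

Check s ∨ ○¬s at each position in order: 0 ✓, 1 ✓.
At position 2 the labels are {t} and the next position 3 has {r, s}, so s ∨ ○¬s is false there. This is the first violation.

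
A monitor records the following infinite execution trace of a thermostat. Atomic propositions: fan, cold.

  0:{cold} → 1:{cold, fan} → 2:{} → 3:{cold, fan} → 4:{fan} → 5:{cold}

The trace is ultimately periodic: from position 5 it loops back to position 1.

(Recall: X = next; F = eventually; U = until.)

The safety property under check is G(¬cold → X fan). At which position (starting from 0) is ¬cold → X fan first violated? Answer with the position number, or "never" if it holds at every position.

Check ¬cold → X fan at each position in order: 0 ✓, 1 ✓, 2 ✓, 3 ✓.
At position 4 the labels are {fan} and the next position 5 has {cold}, so ¬cold → X fan is false there. This is the first violation.

4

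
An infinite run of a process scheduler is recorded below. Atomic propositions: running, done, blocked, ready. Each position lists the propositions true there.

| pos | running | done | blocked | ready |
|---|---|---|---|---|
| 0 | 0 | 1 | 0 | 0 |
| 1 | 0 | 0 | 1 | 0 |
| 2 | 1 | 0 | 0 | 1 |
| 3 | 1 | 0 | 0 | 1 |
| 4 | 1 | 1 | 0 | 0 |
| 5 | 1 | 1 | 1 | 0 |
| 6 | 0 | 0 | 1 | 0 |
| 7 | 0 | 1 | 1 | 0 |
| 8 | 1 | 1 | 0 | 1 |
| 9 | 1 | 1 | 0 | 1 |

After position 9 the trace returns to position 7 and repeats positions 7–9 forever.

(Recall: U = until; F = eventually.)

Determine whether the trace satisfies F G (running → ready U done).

G (running → ready U done) holds at position 0, which is reachable from 0, so F G (running → ready U done) holds.

Holds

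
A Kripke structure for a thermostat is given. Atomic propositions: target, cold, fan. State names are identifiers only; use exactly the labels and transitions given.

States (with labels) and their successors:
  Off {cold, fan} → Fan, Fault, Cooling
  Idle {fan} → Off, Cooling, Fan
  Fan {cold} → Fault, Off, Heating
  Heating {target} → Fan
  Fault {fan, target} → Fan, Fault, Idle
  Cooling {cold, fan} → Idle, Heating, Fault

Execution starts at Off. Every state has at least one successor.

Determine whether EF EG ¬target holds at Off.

Holds

States satisfying EG ¬target: {Off, Idle, Fan, Cooling}.
States satisfying EF EG ¬target: {Off, Idle, Fan, Heating, Fault, Cooling}.
Some path from Off reaches a state where EG ¬target holds.
Off ∈ Sat(EF EG ¬target).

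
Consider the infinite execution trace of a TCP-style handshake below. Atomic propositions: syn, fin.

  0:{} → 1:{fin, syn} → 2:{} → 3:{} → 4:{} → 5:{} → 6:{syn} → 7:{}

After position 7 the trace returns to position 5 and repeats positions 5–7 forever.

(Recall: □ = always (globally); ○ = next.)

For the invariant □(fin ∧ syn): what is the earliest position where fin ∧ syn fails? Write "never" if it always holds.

At position 0 the labels are {}, so fin ∧ syn is false there. This is the first violation.

0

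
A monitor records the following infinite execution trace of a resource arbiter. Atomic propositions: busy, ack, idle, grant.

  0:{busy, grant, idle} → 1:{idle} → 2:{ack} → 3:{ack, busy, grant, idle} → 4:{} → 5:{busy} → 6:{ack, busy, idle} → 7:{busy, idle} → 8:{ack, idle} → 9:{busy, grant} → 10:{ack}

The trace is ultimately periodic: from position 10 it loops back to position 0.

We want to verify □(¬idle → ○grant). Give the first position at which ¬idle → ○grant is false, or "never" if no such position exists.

4

Check ¬idle → ○grant at each position in order: 0 ✓, 1 ✓, 2 ✓, 3 ✓.
At position 4 the labels are {} and the next position 5 has {busy}, so ¬idle → ○grant is false there. This is the first violation.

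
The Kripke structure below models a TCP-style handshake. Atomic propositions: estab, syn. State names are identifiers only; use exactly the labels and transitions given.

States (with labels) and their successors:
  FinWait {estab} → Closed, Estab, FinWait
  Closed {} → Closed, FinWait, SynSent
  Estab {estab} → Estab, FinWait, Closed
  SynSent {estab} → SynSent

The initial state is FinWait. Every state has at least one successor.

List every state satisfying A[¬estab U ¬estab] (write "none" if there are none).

States satisfying ¬estab: {Closed}.
States satisfying A[¬estab U ¬estab]: {Closed}.

{Closed}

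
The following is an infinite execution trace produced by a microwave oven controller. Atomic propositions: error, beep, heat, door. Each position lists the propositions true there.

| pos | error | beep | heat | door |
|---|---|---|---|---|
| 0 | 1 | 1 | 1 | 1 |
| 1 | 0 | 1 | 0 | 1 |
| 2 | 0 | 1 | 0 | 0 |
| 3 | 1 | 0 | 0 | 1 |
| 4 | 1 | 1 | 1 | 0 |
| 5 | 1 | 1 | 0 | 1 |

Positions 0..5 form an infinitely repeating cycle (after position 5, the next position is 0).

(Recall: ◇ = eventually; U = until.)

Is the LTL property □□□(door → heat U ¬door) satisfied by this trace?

□□(door → heat U ¬door) must hold at every position from 0 onward. It fails at position 0, so □□□(door → heat U ¬door) is false.

Violated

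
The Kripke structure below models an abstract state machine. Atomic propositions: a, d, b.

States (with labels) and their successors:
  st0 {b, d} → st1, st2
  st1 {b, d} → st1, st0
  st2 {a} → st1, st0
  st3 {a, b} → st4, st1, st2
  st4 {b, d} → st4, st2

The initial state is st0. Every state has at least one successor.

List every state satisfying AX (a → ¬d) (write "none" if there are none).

{st0, st1, st2, st3, st4}

States satisfying a → ¬d: {st0, st1, st2, st3, st4}.
States satisfying AX (a → ¬d): {st0, st1, st2, st3, st4}.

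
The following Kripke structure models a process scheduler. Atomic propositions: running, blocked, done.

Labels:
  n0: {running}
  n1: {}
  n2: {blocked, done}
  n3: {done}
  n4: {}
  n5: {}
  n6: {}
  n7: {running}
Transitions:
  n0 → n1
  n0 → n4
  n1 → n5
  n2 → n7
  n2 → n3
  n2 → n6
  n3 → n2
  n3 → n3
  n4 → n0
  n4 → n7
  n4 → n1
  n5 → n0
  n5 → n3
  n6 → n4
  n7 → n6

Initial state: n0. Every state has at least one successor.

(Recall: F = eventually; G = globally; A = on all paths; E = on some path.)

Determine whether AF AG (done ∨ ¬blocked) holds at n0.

States satisfying AG (done ∨ ¬blocked): {n0, n1, n2, n3, n4, n5, n6, n7}.
States satisfying AF AG (done ∨ ¬blocked): {n0, n1, n2, n3, n4, n5, n6, n7}.
n0 ∈ Sat(AF AG (done ∨ ¬blocked)).

Yes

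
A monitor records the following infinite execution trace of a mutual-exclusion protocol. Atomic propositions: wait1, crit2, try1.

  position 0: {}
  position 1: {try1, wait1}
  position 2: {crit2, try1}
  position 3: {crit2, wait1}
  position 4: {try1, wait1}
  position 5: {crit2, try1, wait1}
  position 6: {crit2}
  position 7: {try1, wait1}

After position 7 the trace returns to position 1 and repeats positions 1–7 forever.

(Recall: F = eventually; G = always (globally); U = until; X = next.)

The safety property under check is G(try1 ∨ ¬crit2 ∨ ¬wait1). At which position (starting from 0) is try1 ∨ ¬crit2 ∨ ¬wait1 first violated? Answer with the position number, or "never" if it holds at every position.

Check try1 ∨ ¬crit2 ∨ ¬wait1 at each position in order: 0 ✓, 1 ✓, 2 ✓.
At position 3 the labels are {crit2, wait1}, so try1 ∨ ¬crit2 ∨ ¬wait1 is false there. This is the first violation.

3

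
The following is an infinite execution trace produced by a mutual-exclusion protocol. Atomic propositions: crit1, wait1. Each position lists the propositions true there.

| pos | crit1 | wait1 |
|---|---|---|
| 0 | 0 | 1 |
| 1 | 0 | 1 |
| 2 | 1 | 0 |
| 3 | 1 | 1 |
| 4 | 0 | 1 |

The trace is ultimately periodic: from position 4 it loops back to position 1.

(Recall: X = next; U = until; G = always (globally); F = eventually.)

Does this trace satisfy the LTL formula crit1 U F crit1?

Walking from position 0: F crit1 first holds at position 0, and crit1 holds at every earlier position along the way, so crit1 U F crit1 holds.

Satisfied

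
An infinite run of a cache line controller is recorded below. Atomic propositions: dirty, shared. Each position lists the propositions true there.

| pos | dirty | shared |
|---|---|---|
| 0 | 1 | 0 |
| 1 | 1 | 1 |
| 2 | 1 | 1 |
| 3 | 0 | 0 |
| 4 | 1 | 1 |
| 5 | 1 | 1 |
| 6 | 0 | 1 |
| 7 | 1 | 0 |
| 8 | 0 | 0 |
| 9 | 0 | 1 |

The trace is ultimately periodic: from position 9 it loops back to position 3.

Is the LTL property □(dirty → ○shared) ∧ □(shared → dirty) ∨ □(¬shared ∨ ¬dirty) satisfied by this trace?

¬shared ∨ ¬dirty must hold at every position from 0 onward. It fails at position 1, so □(¬shared ∨ ¬dirty) is false.
At position 0: □(dirty → ○shared) ∧ □(shared → dirty) is false; □(¬shared ∨ ¬dirty) is false; so □(dirty → ○shared) ∧ □(shared → dirty) ∨ □(¬shared ∨ ¬dirty) is false.

No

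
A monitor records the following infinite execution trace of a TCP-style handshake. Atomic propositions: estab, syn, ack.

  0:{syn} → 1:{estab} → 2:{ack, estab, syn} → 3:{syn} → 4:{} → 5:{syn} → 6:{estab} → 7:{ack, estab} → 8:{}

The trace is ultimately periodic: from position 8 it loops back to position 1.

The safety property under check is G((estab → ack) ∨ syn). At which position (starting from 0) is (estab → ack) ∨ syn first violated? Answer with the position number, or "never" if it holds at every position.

1

Check (estab → ack) ∨ syn at each position in order: 0 ✓.
At position 1 the labels are {estab}, so (estab → ack) ∨ syn is false there. This is the first violation.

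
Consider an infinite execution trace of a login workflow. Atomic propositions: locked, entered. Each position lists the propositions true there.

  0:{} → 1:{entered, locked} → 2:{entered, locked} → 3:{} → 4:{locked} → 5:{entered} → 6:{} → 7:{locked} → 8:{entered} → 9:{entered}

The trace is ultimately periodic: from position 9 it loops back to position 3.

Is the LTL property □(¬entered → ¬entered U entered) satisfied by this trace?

Yes

¬entered → ¬entered U entered holds at every position 0..9, and those are all positions ever visited, so □(¬entered → ¬entered U entered) holds.
Positions where ¬entered holds: 0, 3, 4, 6, 7.
Check ¬entered U entered at each: 0→ok, 3→ok, 4→ok, 6→ok, 7→ok.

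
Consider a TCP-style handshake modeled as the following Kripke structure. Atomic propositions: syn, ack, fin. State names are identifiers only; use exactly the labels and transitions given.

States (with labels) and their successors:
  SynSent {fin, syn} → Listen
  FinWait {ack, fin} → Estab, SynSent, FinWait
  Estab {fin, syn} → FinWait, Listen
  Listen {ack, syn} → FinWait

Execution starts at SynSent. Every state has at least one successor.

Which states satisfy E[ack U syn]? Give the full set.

{SynSent, FinWait, Estab, Listen}

States satisfying ack: {FinWait, Listen}.
States satisfying syn: {SynSent, Estab, Listen}.
States satisfying E[ack U syn]: {SynSent, FinWait, Estab, Listen}.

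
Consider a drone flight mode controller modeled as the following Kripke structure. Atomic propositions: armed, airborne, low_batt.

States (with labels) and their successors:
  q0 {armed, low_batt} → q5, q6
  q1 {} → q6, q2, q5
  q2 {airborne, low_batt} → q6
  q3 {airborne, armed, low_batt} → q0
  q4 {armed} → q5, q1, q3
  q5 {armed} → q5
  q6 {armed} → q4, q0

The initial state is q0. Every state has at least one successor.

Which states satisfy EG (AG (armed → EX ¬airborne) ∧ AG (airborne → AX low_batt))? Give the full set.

States satisfying EG (AG (armed → EX ¬airborne) ∧ AG (airborne → AX low_batt)): {q5}.

{q5}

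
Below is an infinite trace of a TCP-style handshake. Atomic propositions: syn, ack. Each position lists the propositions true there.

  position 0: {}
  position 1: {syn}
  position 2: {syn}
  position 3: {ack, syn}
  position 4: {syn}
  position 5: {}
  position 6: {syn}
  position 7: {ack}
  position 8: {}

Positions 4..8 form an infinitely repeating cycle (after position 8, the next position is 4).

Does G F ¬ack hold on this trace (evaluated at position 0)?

Yes

F ¬ack holds at every position 0..8, and those are all positions ever visited, so G F ¬ack holds.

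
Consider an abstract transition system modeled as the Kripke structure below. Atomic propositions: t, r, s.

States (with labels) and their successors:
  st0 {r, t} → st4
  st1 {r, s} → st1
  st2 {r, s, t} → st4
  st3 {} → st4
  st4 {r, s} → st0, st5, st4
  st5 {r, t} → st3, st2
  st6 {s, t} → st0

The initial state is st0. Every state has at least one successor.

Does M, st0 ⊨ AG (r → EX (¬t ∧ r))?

States satisfying r → EX (¬t ∧ r): {st0, st1, st2, st3, st4, st6}.
States satisfying AG (r → EX (¬t ∧ r)): {st1}.
st5 is reachable from st0 and violates r → EX (¬t ∧ r), so AG fails at st0.
st0 ∉ Sat(AG (r → EX (¬t ∧ r))).

No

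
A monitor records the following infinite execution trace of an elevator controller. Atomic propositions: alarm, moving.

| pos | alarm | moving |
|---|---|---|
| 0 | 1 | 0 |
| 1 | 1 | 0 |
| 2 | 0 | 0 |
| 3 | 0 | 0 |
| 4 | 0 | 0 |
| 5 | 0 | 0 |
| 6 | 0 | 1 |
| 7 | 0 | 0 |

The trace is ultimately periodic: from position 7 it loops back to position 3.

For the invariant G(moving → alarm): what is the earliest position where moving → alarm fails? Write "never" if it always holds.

Check moving → alarm at each position in order: 0 ✓, 1 ✓, 2 ✓, 3 ✓, 4 ✓, 5 ✓.
At position 6 the labels are {moving}, so moving → alarm is false there. This is the first violation.

6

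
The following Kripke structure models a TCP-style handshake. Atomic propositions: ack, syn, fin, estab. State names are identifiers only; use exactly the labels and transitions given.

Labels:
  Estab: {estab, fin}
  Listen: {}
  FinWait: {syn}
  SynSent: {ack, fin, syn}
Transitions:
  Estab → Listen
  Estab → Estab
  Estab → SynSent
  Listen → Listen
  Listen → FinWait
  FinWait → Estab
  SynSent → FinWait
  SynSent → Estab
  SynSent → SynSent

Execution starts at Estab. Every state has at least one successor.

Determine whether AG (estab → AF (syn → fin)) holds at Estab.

States satisfying estab → AF (syn → fin): {Estab, Listen, FinWait, SynSent}.
States satisfying AG (estab → AF (syn → fin)): {Estab, Listen, FinWait, SynSent}.
Every state reachable from Estab satisfies estab → AF (syn → fin).
Estab ∈ Sat(AG (estab → AF (syn → fin))).

Yes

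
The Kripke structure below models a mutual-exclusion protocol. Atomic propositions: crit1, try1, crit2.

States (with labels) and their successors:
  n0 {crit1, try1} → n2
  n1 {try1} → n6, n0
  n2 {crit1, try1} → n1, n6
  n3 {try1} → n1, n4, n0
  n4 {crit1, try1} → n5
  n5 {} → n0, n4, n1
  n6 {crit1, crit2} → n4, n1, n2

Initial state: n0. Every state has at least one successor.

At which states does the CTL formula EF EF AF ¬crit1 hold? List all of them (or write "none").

{n0, n1, n2, n3, n4, n5, n6}

States satisfying EF AF ¬crit1: {n0, n1, n2, n3, n4, n5, n6}.
States satisfying EF EF AF ¬crit1: {n0, n1, n2, n3, n4, n5, n6}.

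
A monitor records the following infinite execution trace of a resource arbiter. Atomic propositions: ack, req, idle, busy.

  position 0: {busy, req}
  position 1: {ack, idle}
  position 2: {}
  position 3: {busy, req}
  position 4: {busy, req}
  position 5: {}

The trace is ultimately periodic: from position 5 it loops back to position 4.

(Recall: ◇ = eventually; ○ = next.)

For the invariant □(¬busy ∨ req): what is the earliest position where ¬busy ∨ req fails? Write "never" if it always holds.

¬busy ∨ req holds at every position 0..5, and those are all the positions the trace ever visits, so the invariant □(¬busy ∨ req) is never violated.

never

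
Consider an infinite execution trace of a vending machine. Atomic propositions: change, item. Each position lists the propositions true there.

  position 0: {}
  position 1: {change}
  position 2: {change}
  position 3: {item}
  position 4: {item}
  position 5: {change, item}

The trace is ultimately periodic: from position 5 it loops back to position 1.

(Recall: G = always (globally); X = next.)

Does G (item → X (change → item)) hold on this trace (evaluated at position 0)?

Violated

item → X (change → item) must hold at every position from 0 onward. It fails at position 5, so G (item → X (change → item)) is false.
Positions where item holds: 3, 4, 5.
Check X (change → item) at each: 3→ok, 4→ok, 5→fails.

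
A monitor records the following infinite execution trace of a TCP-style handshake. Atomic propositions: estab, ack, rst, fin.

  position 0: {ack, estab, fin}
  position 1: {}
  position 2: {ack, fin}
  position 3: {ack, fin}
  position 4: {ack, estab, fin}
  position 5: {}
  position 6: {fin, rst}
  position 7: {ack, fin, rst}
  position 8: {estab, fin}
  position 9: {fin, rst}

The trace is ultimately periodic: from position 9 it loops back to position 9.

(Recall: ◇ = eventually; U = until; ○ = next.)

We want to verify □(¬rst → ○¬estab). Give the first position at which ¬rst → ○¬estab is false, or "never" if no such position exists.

3

Check ¬rst → ○¬estab at each position in order: 0 ✓, 1 ✓, 2 ✓.
At position 3 the labels are {ack, fin} and the next position 4 has {ack, estab, fin}, so ¬rst → ○¬estab is false there. This is the first violation.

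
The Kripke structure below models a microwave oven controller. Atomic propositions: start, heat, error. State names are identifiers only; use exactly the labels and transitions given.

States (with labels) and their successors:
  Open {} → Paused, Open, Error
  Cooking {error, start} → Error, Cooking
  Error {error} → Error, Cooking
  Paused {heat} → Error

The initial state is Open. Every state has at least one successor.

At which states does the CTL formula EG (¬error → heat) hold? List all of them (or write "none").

States satisfying ¬error → heat: {Cooking, Error, Paused}.
States satisfying EG (¬error → heat): {Cooking, Error, Paused}.

{Cooking, Error, Paused}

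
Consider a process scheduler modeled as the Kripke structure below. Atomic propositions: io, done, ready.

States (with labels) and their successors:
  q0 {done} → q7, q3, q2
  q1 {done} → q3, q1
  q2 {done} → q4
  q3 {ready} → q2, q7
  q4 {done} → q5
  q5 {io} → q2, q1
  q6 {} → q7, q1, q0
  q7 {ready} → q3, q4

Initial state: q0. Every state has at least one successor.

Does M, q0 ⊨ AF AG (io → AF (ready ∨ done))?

States satisfying AG (io → AF (ready ∨ done)): {q0, q1, q2, q3, q4, q5, q6, q7}.
States satisfying AF AG (io → AF (ready ∨ done)): {q0, q1, q2, q3, q4, q5, q6, q7}.
q0 ∈ Sat(AF AG (io → AF (ready ∨ done))).

Yes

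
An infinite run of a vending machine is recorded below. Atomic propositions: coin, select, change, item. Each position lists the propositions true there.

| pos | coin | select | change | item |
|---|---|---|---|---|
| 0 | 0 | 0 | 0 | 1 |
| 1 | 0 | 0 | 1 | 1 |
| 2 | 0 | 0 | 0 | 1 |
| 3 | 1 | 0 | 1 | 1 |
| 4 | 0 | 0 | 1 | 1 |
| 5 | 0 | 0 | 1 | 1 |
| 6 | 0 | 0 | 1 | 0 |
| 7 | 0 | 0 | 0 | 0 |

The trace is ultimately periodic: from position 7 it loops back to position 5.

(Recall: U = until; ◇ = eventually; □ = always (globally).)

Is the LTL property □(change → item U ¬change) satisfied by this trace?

Violated

change → item U ¬change must hold at every position from 0 onward. It fails at position 3, so □(change → item U ¬change) is false.
Positions where change holds: 1, 3, 4, 5, 6.
Check item U ¬change at each: 1→ok, 3→fails, 4→fails, 5→fails, 6→fails.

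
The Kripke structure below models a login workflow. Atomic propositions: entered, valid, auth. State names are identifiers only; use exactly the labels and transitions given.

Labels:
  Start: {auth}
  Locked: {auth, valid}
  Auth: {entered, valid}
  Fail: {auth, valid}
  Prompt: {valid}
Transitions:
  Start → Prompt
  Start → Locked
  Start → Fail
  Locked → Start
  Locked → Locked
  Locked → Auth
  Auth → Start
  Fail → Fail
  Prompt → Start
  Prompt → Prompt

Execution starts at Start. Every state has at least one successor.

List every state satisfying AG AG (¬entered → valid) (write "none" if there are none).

{Fail}

States satisfying AG (¬entered → valid): {Fail}.
States satisfying AG AG (¬entered → valid): {Fail}.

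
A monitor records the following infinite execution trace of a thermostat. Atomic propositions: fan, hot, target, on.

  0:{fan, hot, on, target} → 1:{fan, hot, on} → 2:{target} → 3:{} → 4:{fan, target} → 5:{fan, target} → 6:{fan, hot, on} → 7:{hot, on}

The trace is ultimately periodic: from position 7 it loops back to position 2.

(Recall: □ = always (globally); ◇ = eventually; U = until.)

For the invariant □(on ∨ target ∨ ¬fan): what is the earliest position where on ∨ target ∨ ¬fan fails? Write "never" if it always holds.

on ∨ target ∨ ¬fan holds at every position 0..7, and those are all the positions the trace ever visits, so the invariant □(on ∨ target ∨ ¬fan) is never violated.

never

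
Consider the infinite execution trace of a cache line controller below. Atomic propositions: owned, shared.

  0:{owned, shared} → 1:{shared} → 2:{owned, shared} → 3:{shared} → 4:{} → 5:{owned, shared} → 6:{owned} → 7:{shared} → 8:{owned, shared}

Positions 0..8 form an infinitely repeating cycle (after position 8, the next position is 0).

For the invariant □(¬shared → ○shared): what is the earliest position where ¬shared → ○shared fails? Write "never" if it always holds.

¬shared → ○shared holds at every position 0..8, and those are all the positions the trace ever visits, so the invariant □(¬shared → ○shared) is never violated.

never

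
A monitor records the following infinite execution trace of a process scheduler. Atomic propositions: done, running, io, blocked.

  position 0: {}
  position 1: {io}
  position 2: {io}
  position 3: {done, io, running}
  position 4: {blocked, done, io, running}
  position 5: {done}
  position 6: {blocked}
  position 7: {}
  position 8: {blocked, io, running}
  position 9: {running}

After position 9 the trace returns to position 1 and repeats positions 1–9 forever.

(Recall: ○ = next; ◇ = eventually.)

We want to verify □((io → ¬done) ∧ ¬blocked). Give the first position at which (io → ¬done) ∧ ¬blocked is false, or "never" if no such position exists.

3

Check (io → ¬done) ∧ ¬blocked at each position in order: 0 ✓, 1 ✓, 2 ✓.
At position 3 the labels are {done, io, running}, so (io → ¬done) ∧ ¬blocked is false there. This is the first violation.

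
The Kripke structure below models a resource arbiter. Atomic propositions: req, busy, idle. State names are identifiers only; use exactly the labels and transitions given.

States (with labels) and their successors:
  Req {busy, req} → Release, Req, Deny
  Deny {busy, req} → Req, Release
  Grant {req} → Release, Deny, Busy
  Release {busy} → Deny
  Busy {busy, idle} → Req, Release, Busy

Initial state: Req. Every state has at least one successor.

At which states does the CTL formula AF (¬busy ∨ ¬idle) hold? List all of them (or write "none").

States satisfying ¬busy ∨ ¬idle: {Req, Deny, Grant, Release}.
States satisfying AF (¬busy ∨ ¬idle): {Req, Deny, Grant, Release}.

{Req, Deny, Grant, Release}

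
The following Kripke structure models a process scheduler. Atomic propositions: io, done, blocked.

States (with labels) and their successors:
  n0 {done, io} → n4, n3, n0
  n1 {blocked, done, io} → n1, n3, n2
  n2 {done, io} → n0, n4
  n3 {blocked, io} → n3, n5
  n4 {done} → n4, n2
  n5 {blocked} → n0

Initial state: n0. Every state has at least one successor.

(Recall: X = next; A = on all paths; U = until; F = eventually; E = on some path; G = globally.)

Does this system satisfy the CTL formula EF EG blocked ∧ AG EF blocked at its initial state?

States satisfying EG blocked: {n1, n3}.
States satisfying EF EG blocked: {n0, n1, n2, n3, n4, n5}.
States satisfying EF blocked: {n0, n1, n2, n3, n4, n5}.
States satisfying AG EF blocked: {n0, n1, n2, n3, n4, n5}.
States satisfying EF EG blocked ∧ AG EF blocked: {n0, n1, n2, n3, n4, n5}.
n0 ∈ Sat(EF EG blocked ∧ AG EF blocked).

Holds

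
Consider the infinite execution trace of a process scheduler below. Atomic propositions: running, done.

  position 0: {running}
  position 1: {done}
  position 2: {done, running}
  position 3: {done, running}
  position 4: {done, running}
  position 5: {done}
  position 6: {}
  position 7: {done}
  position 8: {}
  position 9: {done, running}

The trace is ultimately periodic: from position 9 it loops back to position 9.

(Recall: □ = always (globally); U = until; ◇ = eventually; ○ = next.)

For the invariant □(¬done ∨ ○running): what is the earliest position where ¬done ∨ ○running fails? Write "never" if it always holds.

4

Check ¬done ∨ ○running at each position in order: 0 ✓, 1 ✓, 2 ✓, 3 ✓.
At position 4 the labels are {done, running} and the next position 5 has {done}, so ¬done ∨ ○running is false there. This is the first violation.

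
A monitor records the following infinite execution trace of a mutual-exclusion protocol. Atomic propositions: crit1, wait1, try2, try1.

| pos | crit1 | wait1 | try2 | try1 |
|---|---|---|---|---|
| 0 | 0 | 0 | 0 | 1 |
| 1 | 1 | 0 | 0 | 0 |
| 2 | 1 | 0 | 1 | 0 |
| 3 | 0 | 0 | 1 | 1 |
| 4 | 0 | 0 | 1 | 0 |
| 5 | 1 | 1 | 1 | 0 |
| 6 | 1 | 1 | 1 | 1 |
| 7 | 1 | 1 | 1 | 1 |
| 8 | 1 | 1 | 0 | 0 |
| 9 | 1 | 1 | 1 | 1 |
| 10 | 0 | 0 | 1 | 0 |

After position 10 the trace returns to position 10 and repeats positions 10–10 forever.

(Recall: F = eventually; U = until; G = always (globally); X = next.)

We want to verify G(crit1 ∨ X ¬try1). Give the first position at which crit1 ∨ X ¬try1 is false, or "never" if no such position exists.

crit1 ∨ X ¬try1 holds at every position 0..10, and those are all the positions the trace ever visits, so the invariant G(crit1 ∨ X ¬try1) is never violated.

never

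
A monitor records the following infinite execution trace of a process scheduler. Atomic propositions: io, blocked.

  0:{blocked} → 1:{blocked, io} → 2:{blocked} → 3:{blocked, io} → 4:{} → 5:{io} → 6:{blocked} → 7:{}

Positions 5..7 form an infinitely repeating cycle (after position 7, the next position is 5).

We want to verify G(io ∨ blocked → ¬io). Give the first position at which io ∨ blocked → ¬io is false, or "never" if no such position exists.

Check io ∨ blocked → ¬io at each position in order: 0 ✓.
At position 1 the labels are {blocked, io}, so io ∨ blocked → ¬io is false there. This is the first violation.

1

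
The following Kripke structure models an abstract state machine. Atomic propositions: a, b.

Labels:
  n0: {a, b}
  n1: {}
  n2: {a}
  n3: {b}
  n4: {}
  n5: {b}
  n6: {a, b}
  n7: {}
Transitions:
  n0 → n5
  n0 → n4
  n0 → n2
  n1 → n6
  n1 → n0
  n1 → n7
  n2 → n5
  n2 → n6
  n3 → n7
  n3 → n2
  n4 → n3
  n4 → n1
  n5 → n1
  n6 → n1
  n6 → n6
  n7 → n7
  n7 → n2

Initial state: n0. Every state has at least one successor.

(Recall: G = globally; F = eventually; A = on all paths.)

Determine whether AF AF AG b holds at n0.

Does not hold

States satisfying AF AG b: ∅.
States satisfying AF AF AG b: ∅.
There is a path from n0 along which AF AG b never holds.
n0 ∉ Sat(AF AF AG b).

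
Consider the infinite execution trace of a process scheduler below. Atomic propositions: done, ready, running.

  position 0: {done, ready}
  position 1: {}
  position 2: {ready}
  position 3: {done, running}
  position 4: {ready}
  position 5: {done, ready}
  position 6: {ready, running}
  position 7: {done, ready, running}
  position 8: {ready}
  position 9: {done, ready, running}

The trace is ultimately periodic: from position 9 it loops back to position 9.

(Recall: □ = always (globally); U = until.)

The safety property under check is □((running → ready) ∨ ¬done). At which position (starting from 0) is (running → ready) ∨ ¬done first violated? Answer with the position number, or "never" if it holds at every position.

Check (running → ready) ∨ ¬done at each position in order: 0 ✓, 1 ✓, 2 ✓.
At position 3 the labels are {done, running}, so (running → ready) ∨ ¬done is false there. This is the first violation.

3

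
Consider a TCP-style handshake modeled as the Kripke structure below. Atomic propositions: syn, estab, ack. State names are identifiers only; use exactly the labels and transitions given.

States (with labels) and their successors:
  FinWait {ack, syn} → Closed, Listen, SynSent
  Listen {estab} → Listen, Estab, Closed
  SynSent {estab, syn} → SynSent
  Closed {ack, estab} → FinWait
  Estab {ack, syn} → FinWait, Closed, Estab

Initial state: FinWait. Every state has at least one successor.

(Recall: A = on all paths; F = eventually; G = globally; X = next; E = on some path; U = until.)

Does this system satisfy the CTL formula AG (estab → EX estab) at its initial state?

No

States satisfying estab → EX estab: {FinWait, Listen, SynSent, Estab}.
States satisfying AG (estab → EX estab): {SynSent}.
Closed is reachable from FinWait and violates estab → EX estab, so AG fails at FinWait.
FinWait ∉ Sat(AG (estab → EX estab)).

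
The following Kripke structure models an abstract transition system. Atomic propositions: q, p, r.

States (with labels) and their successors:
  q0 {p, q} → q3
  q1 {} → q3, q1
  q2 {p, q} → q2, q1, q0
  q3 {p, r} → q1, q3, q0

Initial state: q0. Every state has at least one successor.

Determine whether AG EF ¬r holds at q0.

States satisfying EF ¬r: {q0, q1, q2, q3}.
States satisfying AG EF ¬r: {q0, q1, q2, q3}.
Every state reachable from q0 satisfies EF ¬r.
q0 ∈ Sat(AG EF ¬r).

Satisfied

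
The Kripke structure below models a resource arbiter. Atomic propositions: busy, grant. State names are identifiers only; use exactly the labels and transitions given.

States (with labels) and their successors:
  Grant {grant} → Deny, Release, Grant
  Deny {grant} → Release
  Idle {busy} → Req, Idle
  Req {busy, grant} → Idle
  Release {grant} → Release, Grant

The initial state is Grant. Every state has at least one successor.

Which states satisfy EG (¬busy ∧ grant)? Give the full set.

States satisfying ¬busy ∧ grant: {Grant, Deny, Release}.
States satisfying EG (¬busy ∧ grant): {Grant, Deny, Release}.

{Grant, Deny, Release}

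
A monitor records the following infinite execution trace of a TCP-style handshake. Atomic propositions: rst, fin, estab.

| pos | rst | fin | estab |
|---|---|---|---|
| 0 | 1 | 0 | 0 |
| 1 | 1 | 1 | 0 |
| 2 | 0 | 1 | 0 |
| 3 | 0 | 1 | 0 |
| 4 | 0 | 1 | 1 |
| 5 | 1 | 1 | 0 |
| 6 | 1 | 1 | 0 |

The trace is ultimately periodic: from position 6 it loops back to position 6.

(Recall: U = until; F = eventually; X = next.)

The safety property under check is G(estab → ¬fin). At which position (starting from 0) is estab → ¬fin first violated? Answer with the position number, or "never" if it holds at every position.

4

Check estab → ¬fin at each position in order: 0 ✓, 1 ✓, 2 ✓, 3 ✓.
At position 4 the labels are {estab, fin}, so estab → ¬fin is false there. This is the first violation.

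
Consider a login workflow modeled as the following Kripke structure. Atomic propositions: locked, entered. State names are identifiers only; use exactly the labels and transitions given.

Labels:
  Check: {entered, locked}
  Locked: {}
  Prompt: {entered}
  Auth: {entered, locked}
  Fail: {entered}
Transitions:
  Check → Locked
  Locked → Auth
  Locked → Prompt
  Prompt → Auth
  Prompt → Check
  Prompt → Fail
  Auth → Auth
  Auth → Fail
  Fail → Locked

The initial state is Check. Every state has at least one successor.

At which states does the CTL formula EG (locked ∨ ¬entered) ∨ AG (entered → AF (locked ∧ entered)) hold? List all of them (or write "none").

States satisfying locked ∨ ¬entered: {Check, Locked, Auth}.
States satisfying EG (locked ∨ ¬entered): {Check, Locked, Auth}.
States satisfying entered → AF (locked ∧ entered): {Check, Locked, Auth}.
States satisfying AG (entered → AF (locked ∧ entered)): ∅.
States satisfying EG (locked ∨ ¬entered) ∨ AG (entered → AF (locked ∧ entered)): {Check, Locked, Auth}.

{Check, Locked, Auth}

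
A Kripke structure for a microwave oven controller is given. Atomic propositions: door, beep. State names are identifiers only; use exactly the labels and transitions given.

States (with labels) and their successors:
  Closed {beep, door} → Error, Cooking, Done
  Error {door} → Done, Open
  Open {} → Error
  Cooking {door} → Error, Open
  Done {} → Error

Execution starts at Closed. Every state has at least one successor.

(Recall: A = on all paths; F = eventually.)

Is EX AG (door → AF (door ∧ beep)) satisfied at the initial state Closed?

States satisfying AG (door → AF (door ∧ beep)): ∅.
States satisfying EX AG (door → AF (door ∧ beep)): ∅.
No suitable path/successor from Closed witnesses the formula.
Closed ∉ Sat(EX AG (door → AF (door ∧ beep))).

Does not hold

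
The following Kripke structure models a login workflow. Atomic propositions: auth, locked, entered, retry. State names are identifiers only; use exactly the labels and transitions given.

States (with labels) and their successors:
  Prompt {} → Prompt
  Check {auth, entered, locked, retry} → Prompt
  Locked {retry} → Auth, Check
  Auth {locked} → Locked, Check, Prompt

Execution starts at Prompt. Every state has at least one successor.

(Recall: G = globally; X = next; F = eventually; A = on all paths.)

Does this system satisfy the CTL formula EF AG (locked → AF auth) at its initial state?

States satisfying AG (locked → AF auth): {Prompt, Check}.
States satisfying EF AG (locked → AF auth): {Prompt, Check, Locked, Auth}.
Some path from Prompt reaches a state where AG (locked → AF auth) holds.
Prompt ∈ Sat(EF AG (locked → AF auth)).

Satisfied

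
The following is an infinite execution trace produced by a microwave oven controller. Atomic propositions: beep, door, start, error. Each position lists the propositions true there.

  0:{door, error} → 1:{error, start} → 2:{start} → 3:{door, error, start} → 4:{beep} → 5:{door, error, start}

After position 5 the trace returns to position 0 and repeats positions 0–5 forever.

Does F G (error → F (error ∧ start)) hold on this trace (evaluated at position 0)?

Satisfied

G (error → F (error ∧ start)) holds at position 0, which is reachable from 0, so F G (error → F (error ∧ start)) holds.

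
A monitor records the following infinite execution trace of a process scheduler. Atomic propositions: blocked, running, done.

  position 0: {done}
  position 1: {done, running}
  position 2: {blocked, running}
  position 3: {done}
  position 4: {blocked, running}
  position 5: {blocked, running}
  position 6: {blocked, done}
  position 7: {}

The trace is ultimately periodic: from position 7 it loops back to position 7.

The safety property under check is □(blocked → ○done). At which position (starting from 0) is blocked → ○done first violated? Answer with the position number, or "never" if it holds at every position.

4

Check blocked → ○done at each position in order: 0 ✓, 1 ✓, 2 ✓, 3 ✓.
At position 4 the labels are {blocked, running} and the next position 5 has {blocked, running}, so blocked → ○done is false there. This is the first violation.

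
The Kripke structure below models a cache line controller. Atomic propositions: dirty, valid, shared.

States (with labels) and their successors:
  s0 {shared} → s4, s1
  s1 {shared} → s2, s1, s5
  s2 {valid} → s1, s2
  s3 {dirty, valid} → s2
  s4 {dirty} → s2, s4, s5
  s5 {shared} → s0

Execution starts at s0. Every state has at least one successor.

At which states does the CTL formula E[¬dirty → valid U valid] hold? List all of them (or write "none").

{s2, s3, s4}

States satisfying ¬dirty → valid: {s2, s3, s4}.
States satisfying valid: {s2, s3}.
States satisfying E[¬dirty → valid U valid]: {s2, s3, s4}.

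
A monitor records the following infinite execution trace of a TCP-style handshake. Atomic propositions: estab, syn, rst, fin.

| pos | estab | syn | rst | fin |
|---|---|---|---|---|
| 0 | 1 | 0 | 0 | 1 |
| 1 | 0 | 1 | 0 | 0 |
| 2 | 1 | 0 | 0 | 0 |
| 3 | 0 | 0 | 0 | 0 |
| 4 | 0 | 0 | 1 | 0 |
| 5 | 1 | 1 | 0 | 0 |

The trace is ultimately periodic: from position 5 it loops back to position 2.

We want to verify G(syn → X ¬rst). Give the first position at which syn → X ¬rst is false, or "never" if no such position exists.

never

syn → X ¬rst holds at every position 0..5, and those are all the positions the trace ever visits, so the invariant G(syn → X ¬rst) is never violated.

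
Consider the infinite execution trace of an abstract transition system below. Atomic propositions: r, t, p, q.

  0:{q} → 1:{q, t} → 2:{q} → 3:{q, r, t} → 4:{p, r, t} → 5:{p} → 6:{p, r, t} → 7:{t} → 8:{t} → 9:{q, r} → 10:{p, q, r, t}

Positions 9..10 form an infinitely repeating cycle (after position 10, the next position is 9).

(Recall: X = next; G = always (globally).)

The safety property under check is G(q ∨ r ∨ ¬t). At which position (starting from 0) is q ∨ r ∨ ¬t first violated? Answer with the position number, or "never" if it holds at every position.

7

Check q ∨ r ∨ ¬t at each position in order: 0 ✓, 1 ✓, 2 ✓, 3 ✓, 4 ✓, 5 ✓, 6 ✓.
At position 7 the labels are {t}, so q ∨ r ∨ ¬t is false there. This is the first violation.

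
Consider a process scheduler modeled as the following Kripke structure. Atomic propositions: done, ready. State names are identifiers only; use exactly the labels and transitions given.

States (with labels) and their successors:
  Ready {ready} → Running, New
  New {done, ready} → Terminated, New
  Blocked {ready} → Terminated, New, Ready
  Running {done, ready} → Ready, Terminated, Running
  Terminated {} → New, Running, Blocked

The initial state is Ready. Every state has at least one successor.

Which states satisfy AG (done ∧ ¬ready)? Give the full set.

none

States satisfying done ∧ ¬ready: ∅.
States satisfying AG (done ∧ ¬ready): ∅.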